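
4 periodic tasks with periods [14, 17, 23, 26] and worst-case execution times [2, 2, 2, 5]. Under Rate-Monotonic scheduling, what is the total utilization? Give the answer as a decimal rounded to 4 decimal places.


Compute individual utilizations (exact fractions):
  Task 1: C/T = 2/14 = 1/7 (approx. 0.1429)
  Task 2: C/T = 2/17 (approx. 0.1176)
  Task 3: C/T = 2/23 (approx. 0.087)
  Task 4: C/T = 5/26 (approx. 0.1923)
Total utilization U = 1/7 + 2/17 + 2/23 + 5/26 = 38411/71162
Rounded to 4 decimal places: U = 0.5398
RM (Liu & Layland) bound for 4 tasks = 0.756828; compare with U = 38411/71162 (approx. 0.539768)
U <= bound, so schedulable by RM sufficient condition.

0.5398


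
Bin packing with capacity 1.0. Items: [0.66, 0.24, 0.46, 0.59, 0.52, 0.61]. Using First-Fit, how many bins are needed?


Place items sequentially using First-Fit:
  Item 0.66 -> new Bin 1
  Item 0.24 -> Bin 1 (now 0.9)
  Item 0.46 -> new Bin 2
  Item 0.59 -> new Bin 3
  Item 0.52 -> Bin 2 (now 0.98)
  Item 0.61 -> new Bin 4
Total bins used = 4

4


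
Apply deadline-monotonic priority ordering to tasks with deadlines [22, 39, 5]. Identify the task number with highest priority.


Sort tasks by relative deadline (ascending):
  Task 3: deadline = 5
  Task 1: deadline = 22
  Task 2: deadline = 39
Priority order (highest first): [3, 1, 2]
Highest priority task = 3

3


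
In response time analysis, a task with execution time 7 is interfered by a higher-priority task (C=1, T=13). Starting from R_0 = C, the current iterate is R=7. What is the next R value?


R_next = C + ceil(R_prev / T_hp) * C_hp
ceil(7 / 13) = ceil(0.5385) = 1
Interference = 1 * 1 = 1
R_next = 7 + 1 = 8

8


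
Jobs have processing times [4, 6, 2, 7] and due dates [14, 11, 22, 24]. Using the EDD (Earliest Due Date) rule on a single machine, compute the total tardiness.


Sort by due date (EDD order): [(6, 11), (4, 14), (2, 22), (7, 24)]
Compute completion times and tardiness:
  Job 1: p=6, d=11, C=6, tardiness=max(0,6-11)=0
  Job 2: p=4, d=14, C=10, tardiness=max(0,10-14)=0
  Job 3: p=2, d=22, C=12, tardiness=max(0,12-22)=0
  Job 4: p=7, d=24, C=19, tardiness=max(0,19-24)=0
Total tardiness = 0

0


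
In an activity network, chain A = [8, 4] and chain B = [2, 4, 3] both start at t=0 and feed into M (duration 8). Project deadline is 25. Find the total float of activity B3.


Forward pass: ES(B3) = sum of predecessors on chain B = 6
EF = ES + duration = 6 + 3 = 9
Backward pass: LF(M) = deadline = 25; LS(M) = 25 - 8 = 17
LF(B3) = LS(M) - sum(successors on chain B) = 17 - 0 = 17
LS = LF - duration = 17 - 3 = 14
Total float = LS - ES = 14 - 6 = 8

8


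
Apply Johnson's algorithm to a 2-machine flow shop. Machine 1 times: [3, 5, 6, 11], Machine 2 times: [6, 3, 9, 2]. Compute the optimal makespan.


Apply Johnson's rule:
  Group 1 (a <= b): [(1, 3, 6), (3, 6, 9)]
  Group 2 (a > b): [(2, 5, 3), (4, 11, 2)]
Optimal job order: [1, 3, 2, 4]
Schedule:
  Job 1: M1 done at 3, M2 done at 9
  Job 3: M1 done at 9, M2 done at 18
  Job 2: M1 done at 14, M2 done at 21
  Job 4: M1 done at 25, M2 done at 27
Makespan = 27

27


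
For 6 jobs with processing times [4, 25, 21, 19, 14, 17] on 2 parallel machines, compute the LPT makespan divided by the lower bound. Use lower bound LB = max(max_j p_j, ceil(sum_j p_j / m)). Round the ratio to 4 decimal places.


LPT order: [25, 21, 19, 17, 14, 4]
Machine loads after assignment: [46, 54]
LPT makespan = 54
Lower bound = max(max_job, ceil(total/2)) = max(25, 50) = 50
Ratio = 54 / 50 = 1.08

1.08


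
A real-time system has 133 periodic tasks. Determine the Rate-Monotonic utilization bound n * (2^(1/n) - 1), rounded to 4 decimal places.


Compute 2^(1/133) = 1.0052252371
Subtract 1: 1.0052252371 - 1 = 0.0052252371
Multiply by n: 133 * 0.0052252371 = 0.6949565343
Round to 4 dp: 0.6950

0.6950


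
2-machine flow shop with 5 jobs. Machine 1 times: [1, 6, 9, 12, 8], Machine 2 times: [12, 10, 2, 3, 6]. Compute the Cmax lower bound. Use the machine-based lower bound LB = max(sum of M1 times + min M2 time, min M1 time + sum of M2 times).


LB1 = sum(M1 times) + min(M2 times) = 36 + 2 = 38
LB2 = min(M1 times) + sum(M2 times) = 1 + 33 = 34
Lower bound = max(LB1, LB2) = max(38, 34) = 38

38


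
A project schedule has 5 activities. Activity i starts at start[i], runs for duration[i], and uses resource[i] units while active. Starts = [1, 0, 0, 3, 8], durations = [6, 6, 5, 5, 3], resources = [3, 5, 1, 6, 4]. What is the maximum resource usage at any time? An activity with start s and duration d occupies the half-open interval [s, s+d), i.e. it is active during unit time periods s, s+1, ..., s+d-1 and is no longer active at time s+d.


Each activity i is active on [start_i, start_i + duration_i).
Compute total resource usage per time slot:
  t=0: active resources = [5, 1], total = 6
  t=1: active resources = [3, 5, 1], total = 9
  t=2: active resources = [3, 5, 1], total = 9
  t=3: active resources = [3, 5, 1, 6], total = 15
  t=4: active resources = [3, 5, 1, 6], total = 15
  t=5: active resources = [3, 5, 6], total = 14
  t=6: active resources = [3, 6], total = 9
  t=7: active resources = [6], total = 6
  t=8: active resources = [4], total = 4
  t=9: active resources = [4], total = 4
  t=10: active resources = [4], total = 4
Peak resource demand = 15

15


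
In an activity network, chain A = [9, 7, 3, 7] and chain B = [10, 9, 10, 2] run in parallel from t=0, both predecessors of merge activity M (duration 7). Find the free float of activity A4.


ES(A4) = sum of predecessors on chain A = 19
EF(A4) = ES + duration = 19 + 7 = 26
Successor of A4 is M. ES(M) = max(sum(A), sum(B)) = max(26, 31) = 31
Free float = ES(successor) - EF(current) = 31 - 26 = 5

5


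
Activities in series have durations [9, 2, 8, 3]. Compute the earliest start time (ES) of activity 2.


Activity 2 starts after activities 1 through 1 complete.
Predecessor durations: [9]
ES = 9 = 9

9


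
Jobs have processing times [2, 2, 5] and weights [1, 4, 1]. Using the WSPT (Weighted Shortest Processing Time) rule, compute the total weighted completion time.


Compute p/w ratios and sort ascending (WSPT): [(2, 4), (2, 1), (5, 1)]
Compute weighted completion times:
  Job (p=2,w=4): C=2, w*C=4*2=8
  Job (p=2,w=1): C=4, w*C=1*4=4
  Job (p=5,w=1): C=9, w*C=1*9=9
Total weighted completion time = 21

21


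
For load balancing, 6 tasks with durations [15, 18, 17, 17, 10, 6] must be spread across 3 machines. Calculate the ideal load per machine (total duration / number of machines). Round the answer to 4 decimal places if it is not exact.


Total processing time = 15 + 18 + 17 + 17 + 10 + 6 = 83
Number of machines = 3
Ideal balanced load = 83 / 3 = 27.6667

27.6667


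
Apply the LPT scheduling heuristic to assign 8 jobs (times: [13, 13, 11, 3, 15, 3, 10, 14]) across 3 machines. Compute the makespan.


Sort jobs in decreasing order (LPT): [15, 14, 13, 13, 11, 10, 3, 3]
Assign each job to the least loaded machine:
  Machine 1: jobs [15, 10, 3], load = 28
  Machine 2: jobs [14, 11, 3], load = 28
  Machine 3: jobs [13, 13], load = 26
Makespan = max load = 28

28


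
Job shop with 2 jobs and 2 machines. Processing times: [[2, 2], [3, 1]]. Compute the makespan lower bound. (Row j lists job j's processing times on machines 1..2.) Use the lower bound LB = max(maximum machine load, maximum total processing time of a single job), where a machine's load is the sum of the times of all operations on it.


Machine loads:
  Machine 1: 2 + 3 = 5
  Machine 2: 2 + 1 = 3
Max machine load = 5
Job totals:
  Job 1: 4
  Job 2: 4
Max job total = 4
Lower bound = max(5, 4) = 5

5


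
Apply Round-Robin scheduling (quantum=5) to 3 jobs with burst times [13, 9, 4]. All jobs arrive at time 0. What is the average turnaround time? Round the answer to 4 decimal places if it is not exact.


Time quantum = 5
Execution trace:
  J1 runs 5 units, time = 5
  J2 runs 5 units, time = 10
  J3 runs 4 units, time = 14
  J1 runs 5 units, time = 19
  J2 runs 4 units, time = 23
  J1 runs 3 units, time = 26
Finish times: [26, 23, 14]
Average turnaround = 63/3 = 21.0

21.0


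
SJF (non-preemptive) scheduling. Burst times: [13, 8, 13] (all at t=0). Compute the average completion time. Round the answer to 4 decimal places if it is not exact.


SJF order (ascending): [8, 13, 13]
Completion times:
  Job 1: burst=8, C=8
  Job 2: burst=13, C=21
  Job 3: burst=13, C=34
Average completion = 63/3 = 21.0

21.0


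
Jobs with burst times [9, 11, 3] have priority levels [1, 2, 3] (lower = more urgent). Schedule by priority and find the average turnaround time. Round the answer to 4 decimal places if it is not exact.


Sort by priority (ascending = highest first):
Order: [(1, 9), (2, 11), (3, 3)]
Completion times:
  Priority 1, burst=9, C=9
  Priority 2, burst=11, C=20
  Priority 3, burst=3, C=23
Average turnaround = 52/3 = 17.3333

17.3333


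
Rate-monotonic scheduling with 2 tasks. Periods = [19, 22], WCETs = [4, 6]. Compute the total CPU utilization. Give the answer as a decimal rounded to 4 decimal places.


Compute individual utilizations (exact fractions):
  Task 1: C/T = 4/19 (approx. 0.2105)
  Task 2: C/T = 6/22 = 3/11 (approx. 0.2727)
Total utilization U = 4/19 + 3/11 = 101/209
Rounded to 4 decimal places: U = 0.4833
RM (Liu & Layland) bound for 2 tasks = 0.828427; compare with U = 101/209 (approx. 0.483254)
U <= bound, so schedulable by RM sufficient condition.

0.4833


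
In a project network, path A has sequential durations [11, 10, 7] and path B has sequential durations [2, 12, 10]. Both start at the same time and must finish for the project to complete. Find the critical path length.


Path A total = 11 + 10 + 7 = 28
Path B total = 2 + 12 + 10 = 24
Critical path = longest path = max(28, 24) = 28

28


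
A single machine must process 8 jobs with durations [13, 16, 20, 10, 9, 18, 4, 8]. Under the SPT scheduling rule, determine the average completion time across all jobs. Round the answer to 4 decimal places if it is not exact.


Sort jobs by processing time (SPT order): [4, 8, 9, 10, 13, 16, 18, 20]
Compute completion times sequentially:
  Job 1: processing = 4, completes at 4
  Job 2: processing = 8, completes at 12
  Job 3: processing = 9, completes at 21
  Job 4: processing = 10, completes at 31
  Job 5: processing = 13, completes at 44
  Job 6: processing = 16, completes at 60
  Job 7: processing = 18, completes at 78
  Job 8: processing = 20, completes at 98
Sum of completion times = 348
Average completion time = 348/8 = 43.5

43.5


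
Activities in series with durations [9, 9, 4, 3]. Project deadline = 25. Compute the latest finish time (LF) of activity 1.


LF(activity 1) = deadline - sum of successor durations
Successors: activities 2 through 4 with durations [9, 4, 3]
Sum of successor durations = 16
LF = 25 - 16 = 9

9


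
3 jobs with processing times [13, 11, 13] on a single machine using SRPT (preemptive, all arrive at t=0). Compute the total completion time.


Since all jobs arrive at t=0, SRPT equals SPT ordering.
SPT order: [11, 13, 13]
Completion times:
  Job 1: p=11, C=11
  Job 2: p=13, C=24
  Job 3: p=13, C=37
Total completion time = 11 + 24 + 37 = 72

72


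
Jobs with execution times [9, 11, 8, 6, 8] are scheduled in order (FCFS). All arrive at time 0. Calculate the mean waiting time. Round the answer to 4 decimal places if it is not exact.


FCFS order (as given): [9, 11, 8, 6, 8]
Waiting times:
  Job 1: wait = 0
  Job 2: wait = 9
  Job 3: wait = 20
  Job 4: wait = 28
  Job 5: wait = 34
Sum of waiting times = 91
Average waiting time = 91/5 = 18.2

18.2


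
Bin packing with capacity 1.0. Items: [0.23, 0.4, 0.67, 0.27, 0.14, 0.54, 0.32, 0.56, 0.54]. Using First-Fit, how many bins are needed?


Place items sequentially using First-Fit:
  Item 0.23 -> new Bin 1
  Item 0.4 -> Bin 1 (now 0.63)
  Item 0.67 -> new Bin 2
  Item 0.27 -> Bin 1 (now 0.9)
  Item 0.14 -> Bin 2 (now 0.81)
  Item 0.54 -> new Bin 3
  Item 0.32 -> Bin 3 (now 0.86)
  Item 0.56 -> new Bin 4
  Item 0.54 -> new Bin 5
Total bins used = 5

5


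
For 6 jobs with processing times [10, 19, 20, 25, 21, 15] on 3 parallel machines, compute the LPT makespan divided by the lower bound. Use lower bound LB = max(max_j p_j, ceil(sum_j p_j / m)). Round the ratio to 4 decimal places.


LPT order: [25, 21, 20, 19, 15, 10]
Machine loads after assignment: [35, 36, 39]
LPT makespan = 39
Lower bound = max(max_job, ceil(total/3)) = max(25, 37) = 37
Ratio = 39 / 37 = 1.0541

1.0541


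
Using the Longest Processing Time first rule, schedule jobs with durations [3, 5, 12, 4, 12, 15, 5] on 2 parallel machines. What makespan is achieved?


Sort jobs in decreasing order (LPT): [15, 12, 12, 5, 5, 4, 3]
Assign each job to the least loaded machine:
  Machine 1: jobs [15, 5, 5, 3], load = 28
  Machine 2: jobs [12, 12, 4], load = 28
Makespan = max load = 28

28


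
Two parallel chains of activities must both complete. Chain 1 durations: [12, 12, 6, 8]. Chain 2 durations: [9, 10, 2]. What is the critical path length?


Path A total = 12 + 12 + 6 + 8 = 38
Path B total = 9 + 10 + 2 = 21
Critical path = longest path = max(38, 21) = 38

38


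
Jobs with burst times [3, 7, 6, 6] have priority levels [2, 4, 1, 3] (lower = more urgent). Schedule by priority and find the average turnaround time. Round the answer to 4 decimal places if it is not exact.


Sort by priority (ascending = highest first):
Order: [(1, 6), (2, 3), (3, 6), (4, 7)]
Completion times:
  Priority 1, burst=6, C=6
  Priority 2, burst=3, C=9
  Priority 3, burst=6, C=15
  Priority 4, burst=7, C=22
Average turnaround = 52/4 = 13.0

13.0


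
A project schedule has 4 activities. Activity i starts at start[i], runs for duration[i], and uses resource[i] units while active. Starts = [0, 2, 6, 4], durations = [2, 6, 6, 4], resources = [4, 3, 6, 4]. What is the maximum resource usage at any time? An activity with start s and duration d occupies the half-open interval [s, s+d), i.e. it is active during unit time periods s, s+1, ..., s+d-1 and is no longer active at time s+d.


Each activity i is active on [start_i, start_i + duration_i).
Compute total resource usage per time slot:
  t=0: active resources = [4], total = 4
  t=1: active resources = [4], total = 4
  t=2: active resources = [3], total = 3
  t=3: active resources = [3], total = 3
  t=4: active resources = [3, 4], total = 7
  t=5: active resources = [3, 4], total = 7
  t=6: active resources = [3, 6, 4], total = 13
  t=7: active resources = [3, 6, 4], total = 13
  t=8: active resources = [6], total = 6
  t=9: active resources = [6], total = 6
  t=10: active resources = [6], total = 6
  t=11: active resources = [6], total = 6
Peak resource demand = 13

13


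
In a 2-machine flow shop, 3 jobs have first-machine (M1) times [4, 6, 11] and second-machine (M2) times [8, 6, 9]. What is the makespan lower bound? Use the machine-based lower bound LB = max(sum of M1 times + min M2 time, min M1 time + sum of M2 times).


LB1 = sum(M1 times) + min(M2 times) = 21 + 6 = 27
LB2 = min(M1 times) + sum(M2 times) = 4 + 23 = 27
Lower bound = max(LB1, LB2) = max(27, 27) = 27

27


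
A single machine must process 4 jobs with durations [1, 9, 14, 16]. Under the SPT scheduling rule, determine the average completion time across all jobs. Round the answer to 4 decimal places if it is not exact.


Sort jobs by processing time (SPT order): [1, 9, 14, 16]
Compute completion times sequentially:
  Job 1: processing = 1, completes at 1
  Job 2: processing = 9, completes at 10
  Job 3: processing = 14, completes at 24
  Job 4: processing = 16, completes at 40
Sum of completion times = 75
Average completion time = 75/4 = 18.75

18.75


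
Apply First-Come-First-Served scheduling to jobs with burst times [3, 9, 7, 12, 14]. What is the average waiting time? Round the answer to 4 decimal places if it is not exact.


FCFS order (as given): [3, 9, 7, 12, 14]
Waiting times:
  Job 1: wait = 0
  Job 2: wait = 3
  Job 3: wait = 12
  Job 4: wait = 19
  Job 5: wait = 31
Sum of waiting times = 65
Average waiting time = 65/5 = 13.0

13.0


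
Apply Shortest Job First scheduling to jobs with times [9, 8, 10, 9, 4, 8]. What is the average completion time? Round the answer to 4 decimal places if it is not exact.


SJF order (ascending): [4, 8, 8, 9, 9, 10]
Completion times:
  Job 1: burst=4, C=4
  Job 2: burst=8, C=12
  Job 3: burst=8, C=20
  Job 4: burst=9, C=29
  Job 5: burst=9, C=38
  Job 6: burst=10, C=48
Average completion = 151/6 = 25.1667

25.1667


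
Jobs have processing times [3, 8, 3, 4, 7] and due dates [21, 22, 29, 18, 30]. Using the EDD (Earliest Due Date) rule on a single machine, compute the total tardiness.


Sort by due date (EDD order): [(4, 18), (3, 21), (8, 22), (3, 29), (7, 30)]
Compute completion times and tardiness:
  Job 1: p=4, d=18, C=4, tardiness=max(0,4-18)=0
  Job 2: p=3, d=21, C=7, tardiness=max(0,7-21)=0
  Job 3: p=8, d=22, C=15, tardiness=max(0,15-22)=0
  Job 4: p=3, d=29, C=18, tardiness=max(0,18-29)=0
  Job 5: p=7, d=30, C=25, tardiness=max(0,25-30)=0
Total tardiness = 0

0


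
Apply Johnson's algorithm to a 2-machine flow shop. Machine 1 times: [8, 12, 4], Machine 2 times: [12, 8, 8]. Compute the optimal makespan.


Apply Johnson's rule:
  Group 1 (a <= b): [(3, 4, 8), (1, 8, 12)]
  Group 2 (a > b): [(2, 12, 8)]
Optimal job order: [3, 1, 2]
Schedule:
  Job 3: M1 done at 4, M2 done at 12
  Job 1: M1 done at 12, M2 done at 24
  Job 2: M1 done at 24, M2 done at 32
Makespan = 32

32


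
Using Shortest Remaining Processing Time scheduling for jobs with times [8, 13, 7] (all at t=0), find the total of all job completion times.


Since all jobs arrive at t=0, SRPT equals SPT ordering.
SPT order: [7, 8, 13]
Completion times:
  Job 1: p=7, C=7
  Job 2: p=8, C=15
  Job 3: p=13, C=28
Total completion time = 7 + 15 + 28 = 50

50


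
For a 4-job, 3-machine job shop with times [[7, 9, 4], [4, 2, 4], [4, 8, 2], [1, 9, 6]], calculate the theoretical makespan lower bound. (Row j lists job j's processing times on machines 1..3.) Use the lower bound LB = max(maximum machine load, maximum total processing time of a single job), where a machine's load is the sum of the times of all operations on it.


Machine loads:
  Machine 1: 7 + 4 + 4 + 1 = 16
  Machine 2: 9 + 2 + 8 + 9 = 28
  Machine 3: 4 + 4 + 2 + 6 = 16
Max machine load = 28
Job totals:
  Job 1: 20
  Job 2: 10
  Job 3: 14
  Job 4: 16
Max job total = 20
Lower bound = max(28, 20) = 28

28


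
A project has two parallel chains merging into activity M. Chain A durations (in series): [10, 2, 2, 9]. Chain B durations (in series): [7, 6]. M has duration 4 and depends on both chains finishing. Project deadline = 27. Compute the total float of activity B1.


Forward pass: ES(B1) = sum of predecessors on chain B = 0
EF = ES + duration = 0 + 7 = 7
Backward pass: LF(M) = deadline = 27; LS(M) = 27 - 4 = 23
LF(B1) = LS(M) - sum(successors on chain B) = 23 - 6 = 17
LS = LF - duration = 17 - 7 = 10
Total float = LS - ES = 10 - 0 = 10

10


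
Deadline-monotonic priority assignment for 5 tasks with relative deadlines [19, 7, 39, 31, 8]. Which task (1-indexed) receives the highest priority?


Sort tasks by relative deadline (ascending):
  Task 2: deadline = 7
  Task 5: deadline = 8
  Task 1: deadline = 19
  Task 4: deadline = 31
  Task 3: deadline = 39
Priority order (highest first): [2, 5, 1, 4, 3]
Highest priority task = 2

2


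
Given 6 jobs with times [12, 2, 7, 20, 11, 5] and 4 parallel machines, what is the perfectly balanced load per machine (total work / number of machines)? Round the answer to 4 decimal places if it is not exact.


Total processing time = 12 + 2 + 7 + 20 + 11 + 5 = 57
Number of machines = 4
Ideal balanced load = 57 / 4 = 14.25

14.25


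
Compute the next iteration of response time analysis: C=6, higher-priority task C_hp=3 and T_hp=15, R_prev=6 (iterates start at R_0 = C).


R_next = C + ceil(R_prev / T_hp) * C_hp
ceil(6 / 15) = ceil(0.4) = 1
Interference = 1 * 3 = 3
R_next = 6 + 3 = 9

9


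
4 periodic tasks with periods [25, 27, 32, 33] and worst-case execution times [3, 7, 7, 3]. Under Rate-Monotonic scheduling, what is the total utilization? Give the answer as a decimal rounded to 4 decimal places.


Compute individual utilizations (exact fractions):
  Task 1: C/T = 3/25 (approx. 0.12)
  Task 2: C/T = 7/27 (approx. 0.2593)
  Task 3: C/T = 7/32 (approx. 0.2188)
  Task 4: C/T = 3/33 = 1/11 (approx. 0.0909)
Total utilization U = 3/25 + 7/27 + 7/32 + 1/11 = 163687/237600
Rounded to 4 decimal places: U = 0.6889
RM (Liu & Layland) bound for 4 tasks = 0.756828; compare with U = 163687/237600 (approx. 0.688918)
U <= bound, so schedulable by RM sufficient condition.

0.6889


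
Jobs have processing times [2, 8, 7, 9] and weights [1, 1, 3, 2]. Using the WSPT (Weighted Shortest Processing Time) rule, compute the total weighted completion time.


Compute p/w ratios and sort ascending (WSPT): [(2, 1), (7, 3), (9, 2), (8, 1)]
Compute weighted completion times:
  Job (p=2,w=1): C=2, w*C=1*2=2
  Job (p=7,w=3): C=9, w*C=3*9=27
  Job (p=9,w=2): C=18, w*C=2*18=36
  Job (p=8,w=1): C=26, w*C=1*26=26
Total weighted completion time = 91

91


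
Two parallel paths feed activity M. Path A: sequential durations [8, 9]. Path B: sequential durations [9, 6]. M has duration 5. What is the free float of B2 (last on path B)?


ES(B2) = sum of predecessors on chain B = 9
EF(B2) = ES + duration = 9 + 6 = 15
Successor of B2 is M. ES(M) = max(sum(A), sum(B)) = max(17, 15) = 17
Free float = ES(successor) - EF(current) = 17 - 15 = 2

2


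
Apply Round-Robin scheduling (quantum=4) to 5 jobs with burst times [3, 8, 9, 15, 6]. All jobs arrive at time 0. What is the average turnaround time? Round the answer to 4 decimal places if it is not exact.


Time quantum = 4
Execution trace:
  J1 runs 3 units, time = 3
  J2 runs 4 units, time = 7
  J3 runs 4 units, time = 11
  J4 runs 4 units, time = 15
  J5 runs 4 units, time = 19
  J2 runs 4 units, time = 23
  J3 runs 4 units, time = 27
  J4 runs 4 units, time = 31
  J5 runs 2 units, time = 33
  J3 runs 1 units, time = 34
  J4 runs 4 units, time = 38
  J4 runs 3 units, time = 41
Finish times: [3, 23, 34, 41, 33]
Average turnaround = 134/5 = 26.8

26.8


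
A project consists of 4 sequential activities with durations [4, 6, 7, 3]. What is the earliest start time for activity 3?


Activity 3 starts after activities 1 through 2 complete.
Predecessor durations: [4, 6]
ES = 4 + 6 = 10

10


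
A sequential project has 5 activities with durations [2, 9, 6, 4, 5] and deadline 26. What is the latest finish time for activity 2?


LF(activity 2) = deadline - sum of successor durations
Successors: activities 3 through 5 with durations [6, 4, 5]
Sum of successor durations = 15
LF = 26 - 15 = 11

11


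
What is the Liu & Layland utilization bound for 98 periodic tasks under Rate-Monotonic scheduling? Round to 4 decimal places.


Compute 2^(1/98) = 1.0070980027
Subtract 1: 1.0070980027 - 1 = 0.0070980027
Multiply by n: 98 * 0.0070980027 = 0.6956042646
Round to 4 dp: 0.6956

0.6956


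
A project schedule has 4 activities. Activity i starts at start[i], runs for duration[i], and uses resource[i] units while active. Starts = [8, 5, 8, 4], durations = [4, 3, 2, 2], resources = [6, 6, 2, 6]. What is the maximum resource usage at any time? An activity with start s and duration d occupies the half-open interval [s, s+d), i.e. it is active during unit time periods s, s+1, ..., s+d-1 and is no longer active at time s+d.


Each activity i is active on [start_i, start_i + duration_i).
Compute total resource usage per time slot:
  t=0: active resources = [], total = 0
  t=1: active resources = [], total = 0
  t=2: active resources = [], total = 0
  t=3: active resources = [], total = 0
  t=4: active resources = [6], total = 6
  t=5: active resources = [6, 6], total = 12
  t=6: active resources = [6], total = 6
  t=7: active resources = [6], total = 6
  t=8: active resources = [6, 2], total = 8
  t=9: active resources = [6, 2], total = 8
  t=10: active resources = [6], total = 6
  t=11: active resources = [6], total = 6
Peak resource demand = 12

12


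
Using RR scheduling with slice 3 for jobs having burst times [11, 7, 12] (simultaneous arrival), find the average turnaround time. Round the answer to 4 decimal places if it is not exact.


Time quantum = 3
Execution trace:
  J1 runs 3 units, time = 3
  J2 runs 3 units, time = 6
  J3 runs 3 units, time = 9
  J1 runs 3 units, time = 12
  J2 runs 3 units, time = 15
  J3 runs 3 units, time = 18
  J1 runs 3 units, time = 21
  J2 runs 1 units, time = 22
  J3 runs 3 units, time = 25
  J1 runs 2 units, time = 27
  J3 runs 3 units, time = 30
Finish times: [27, 22, 30]
Average turnaround = 79/3 = 26.3333

26.3333


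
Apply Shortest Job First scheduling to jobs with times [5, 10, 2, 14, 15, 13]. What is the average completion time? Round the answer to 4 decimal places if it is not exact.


SJF order (ascending): [2, 5, 10, 13, 14, 15]
Completion times:
  Job 1: burst=2, C=2
  Job 2: burst=5, C=7
  Job 3: burst=10, C=17
  Job 4: burst=13, C=30
  Job 5: burst=14, C=44
  Job 6: burst=15, C=59
Average completion = 159/6 = 26.5

26.5


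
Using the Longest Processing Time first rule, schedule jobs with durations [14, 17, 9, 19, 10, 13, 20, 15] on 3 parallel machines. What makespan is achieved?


Sort jobs in decreasing order (LPT): [20, 19, 17, 15, 14, 13, 10, 9]
Assign each job to the least loaded machine:
  Machine 1: jobs [20, 13, 9], load = 42
  Machine 2: jobs [19, 14], load = 33
  Machine 3: jobs [17, 15, 10], load = 42
Makespan = max load = 42

42


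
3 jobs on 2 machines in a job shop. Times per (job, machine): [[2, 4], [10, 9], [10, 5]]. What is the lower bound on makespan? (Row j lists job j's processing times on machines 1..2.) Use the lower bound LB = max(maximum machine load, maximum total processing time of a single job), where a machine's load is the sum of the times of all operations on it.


Machine loads:
  Machine 1: 2 + 10 + 10 = 22
  Machine 2: 4 + 9 + 5 = 18
Max machine load = 22
Job totals:
  Job 1: 6
  Job 2: 19
  Job 3: 15
Max job total = 19
Lower bound = max(22, 19) = 22

22


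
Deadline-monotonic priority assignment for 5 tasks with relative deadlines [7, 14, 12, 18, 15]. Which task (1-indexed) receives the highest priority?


Sort tasks by relative deadline (ascending):
  Task 1: deadline = 7
  Task 3: deadline = 12
  Task 2: deadline = 14
  Task 5: deadline = 15
  Task 4: deadline = 18
Priority order (highest first): [1, 3, 2, 5, 4]
Highest priority task = 1

1


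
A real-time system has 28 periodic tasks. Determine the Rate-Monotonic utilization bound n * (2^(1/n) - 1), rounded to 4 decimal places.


Compute 2^(1/28) = 1.0250642120
Subtract 1: 1.0250642120 - 1 = 0.0250642120
Multiply by n: 28 * 0.0250642120 = 0.7017979360
Round to 4 dp: 0.7018

0.7018


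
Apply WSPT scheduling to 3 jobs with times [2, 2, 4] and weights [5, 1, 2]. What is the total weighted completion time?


Compute p/w ratios and sort ascending (WSPT): [(2, 5), (2, 1), (4, 2)]
Compute weighted completion times:
  Job (p=2,w=5): C=2, w*C=5*2=10
  Job (p=2,w=1): C=4, w*C=1*4=4
  Job (p=4,w=2): C=8, w*C=2*8=16
Total weighted completion time = 30

30


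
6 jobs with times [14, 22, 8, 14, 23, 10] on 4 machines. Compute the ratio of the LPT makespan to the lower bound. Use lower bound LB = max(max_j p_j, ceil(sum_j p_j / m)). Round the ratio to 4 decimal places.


LPT order: [23, 22, 14, 14, 10, 8]
Machine loads after assignment: [23, 22, 24, 22]
LPT makespan = 24
Lower bound = max(max_job, ceil(total/4)) = max(23, 23) = 23
Ratio = 24 / 23 = 1.0435

1.0435


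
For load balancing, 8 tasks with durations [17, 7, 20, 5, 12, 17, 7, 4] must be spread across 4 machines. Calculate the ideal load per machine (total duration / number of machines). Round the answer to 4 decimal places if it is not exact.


Total processing time = 17 + 7 + 20 + 5 + 12 + 17 + 7 + 4 = 89
Number of machines = 4
Ideal balanced load = 89 / 4 = 22.25

22.25


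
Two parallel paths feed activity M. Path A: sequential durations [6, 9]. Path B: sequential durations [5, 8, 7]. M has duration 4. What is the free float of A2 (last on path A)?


ES(A2) = sum of predecessors on chain A = 6
EF(A2) = ES + duration = 6 + 9 = 15
Successor of A2 is M. ES(M) = max(sum(A), sum(B)) = max(15, 20) = 20
Free float = ES(successor) - EF(current) = 20 - 15 = 5

5


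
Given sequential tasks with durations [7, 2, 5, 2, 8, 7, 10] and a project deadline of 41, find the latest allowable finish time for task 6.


LF(activity 6) = deadline - sum of successor durations
Successors: activities 7 through 7 with durations [10]
Sum of successor durations = 10
LF = 41 - 10 = 31

31


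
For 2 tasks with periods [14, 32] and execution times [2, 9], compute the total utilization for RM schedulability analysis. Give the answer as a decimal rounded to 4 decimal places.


Compute individual utilizations (exact fractions):
  Task 1: C/T = 2/14 = 1/7 (approx. 0.1429)
  Task 2: C/T = 9/32 (approx. 0.2813)
Total utilization U = 1/7 + 9/32 = 95/224
Rounded to 4 decimal places: U = 0.4241
RM (Liu & Layland) bound for 2 tasks = 0.828427; compare with U = 95/224 (approx. 0.424107)
U <= bound, so schedulable by RM sufficient condition.

0.4241


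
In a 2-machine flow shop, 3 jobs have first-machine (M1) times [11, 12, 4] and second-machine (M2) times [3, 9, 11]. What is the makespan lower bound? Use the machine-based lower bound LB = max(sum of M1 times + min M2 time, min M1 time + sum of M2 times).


LB1 = sum(M1 times) + min(M2 times) = 27 + 3 = 30
LB2 = min(M1 times) + sum(M2 times) = 4 + 23 = 27
Lower bound = max(LB1, LB2) = max(30, 27) = 30

30


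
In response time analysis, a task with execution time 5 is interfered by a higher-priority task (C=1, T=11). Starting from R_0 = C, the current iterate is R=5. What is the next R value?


R_next = C + ceil(R_prev / T_hp) * C_hp
ceil(5 / 11) = ceil(0.4545) = 1
Interference = 1 * 1 = 1
R_next = 5 + 1 = 6

6


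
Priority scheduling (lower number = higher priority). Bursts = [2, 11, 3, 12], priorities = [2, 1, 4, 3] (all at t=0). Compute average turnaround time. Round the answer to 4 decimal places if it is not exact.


Sort by priority (ascending = highest first):
Order: [(1, 11), (2, 2), (3, 12), (4, 3)]
Completion times:
  Priority 1, burst=11, C=11
  Priority 2, burst=2, C=13
  Priority 3, burst=12, C=25
  Priority 4, burst=3, C=28
Average turnaround = 77/4 = 19.25

19.25


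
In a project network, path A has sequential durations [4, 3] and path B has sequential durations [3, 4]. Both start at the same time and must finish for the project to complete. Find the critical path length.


Path A total = 4 + 3 = 7
Path B total = 3 + 4 = 7
Critical path = longest path = max(7, 7) = 7

7


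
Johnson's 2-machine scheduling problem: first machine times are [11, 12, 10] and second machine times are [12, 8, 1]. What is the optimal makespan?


Apply Johnson's rule:
  Group 1 (a <= b): [(1, 11, 12)]
  Group 2 (a > b): [(2, 12, 8), (3, 10, 1)]
Optimal job order: [1, 2, 3]
Schedule:
  Job 1: M1 done at 11, M2 done at 23
  Job 2: M1 done at 23, M2 done at 31
  Job 3: M1 done at 33, M2 done at 34
Makespan = 34

34


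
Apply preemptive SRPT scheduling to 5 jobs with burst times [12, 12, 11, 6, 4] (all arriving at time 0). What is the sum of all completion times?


Since all jobs arrive at t=0, SRPT equals SPT ordering.
SPT order: [4, 6, 11, 12, 12]
Completion times:
  Job 1: p=4, C=4
  Job 2: p=6, C=10
  Job 3: p=11, C=21
  Job 4: p=12, C=33
  Job 5: p=12, C=45
Total completion time = 4 + 10 + 21 + 33 + 45 = 113

113


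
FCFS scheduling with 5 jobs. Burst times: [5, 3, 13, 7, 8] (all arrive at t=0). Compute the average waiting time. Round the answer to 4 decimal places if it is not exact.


FCFS order (as given): [5, 3, 13, 7, 8]
Waiting times:
  Job 1: wait = 0
  Job 2: wait = 5
  Job 3: wait = 8
  Job 4: wait = 21
  Job 5: wait = 28
Sum of waiting times = 62
Average waiting time = 62/5 = 12.4

12.4


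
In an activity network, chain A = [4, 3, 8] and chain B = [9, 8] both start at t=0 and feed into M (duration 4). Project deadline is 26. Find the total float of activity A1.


Forward pass: ES(A1) = sum of predecessors on chain A = 0
EF = ES + duration = 0 + 4 = 4
Backward pass: LF(M) = deadline = 26; LS(M) = 26 - 4 = 22
LF(A1) = LS(M) - sum(successors on chain A) = 22 - 11 = 11
LS = LF - duration = 11 - 4 = 7
Total float = LS - ES = 7 - 0 = 7

7


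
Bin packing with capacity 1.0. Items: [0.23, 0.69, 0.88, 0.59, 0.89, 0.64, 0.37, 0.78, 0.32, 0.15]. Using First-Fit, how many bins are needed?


Place items sequentially using First-Fit:
  Item 0.23 -> new Bin 1
  Item 0.69 -> Bin 1 (now 0.92)
  Item 0.88 -> new Bin 2
  Item 0.59 -> new Bin 3
  Item 0.89 -> new Bin 4
  Item 0.64 -> new Bin 5
  Item 0.37 -> Bin 3 (now 0.96)
  Item 0.78 -> new Bin 6
  Item 0.32 -> Bin 5 (now 0.96)
  Item 0.15 -> Bin 6 (now 0.93)
Total bins used = 6

6


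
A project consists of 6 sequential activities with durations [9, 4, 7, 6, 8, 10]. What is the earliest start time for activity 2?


Activity 2 starts after activities 1 through 1 complete.
Predecessor durations: [9]
ES = 9 = 9

9


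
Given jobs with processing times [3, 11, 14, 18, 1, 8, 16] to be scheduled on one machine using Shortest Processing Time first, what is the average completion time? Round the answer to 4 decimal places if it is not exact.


Sort jobs by processing time (SPT order): [1, 3, 8, 11, 14, 16, 18]
Compute completion times sequentially:
  Job 1: processing = 1, completes at 1
  Job 2: processing = 3, completes at 4
  Job 3: processing = 8, completes at 12
  Job 4: processing = 11, completes at 23
  Job 5: processing = 14, completes at 37
  Job 6: processing = 16, completes at 53
  Job 7: processing = 18, completes at 71
Sum of completion times = 201
Average completion time = 201/7 = 28.7143

28.7143


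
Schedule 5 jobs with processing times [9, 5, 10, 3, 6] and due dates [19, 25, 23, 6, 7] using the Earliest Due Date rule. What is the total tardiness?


Sort by due date (EDD order): [(3, 6), (6, 7), (9, 19), (10, 23), (5, 25)]
Compute completion times and tardiness:
  Job 1: p=3, d=6, C=3, tardiness=max(0,3-6)=0
  Job 2: p=6, d=7, C=9, tardiness=max(0,9-7)=2
  Job 3: p=9, d=19, C=18, tardiness=max(0,18-19)=0
  Job 4: p=10, d=23, C=28, tardiness=max(0,28-23)=5
  Job 5: p=5, d=25, C=33, tardiness=max(0,33-25)=8
Total tardiness = 15

15


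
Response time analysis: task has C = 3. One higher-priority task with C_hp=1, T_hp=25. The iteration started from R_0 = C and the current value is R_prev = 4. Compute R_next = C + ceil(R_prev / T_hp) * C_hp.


R_next = C + ceil(R_prev / T_hp) * C_hp
ceil(4 / 25) = ceil(0.16) = 1
Interference = 1 * 1 = 1
R_next = 3 + 1 = 4
R_next = R_prev, so the iteration has converged (response time = 4).

4


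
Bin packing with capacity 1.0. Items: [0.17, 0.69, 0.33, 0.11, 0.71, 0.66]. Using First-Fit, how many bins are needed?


Place items sequentially using First-Fit:
  Item 0.17 -> new Bin 1
  Item 0.69 -> Bin 1 (now 0.86)
  Item 0.33 -> new Bin 2
  Item 0.11 -> Bin 1 (now 0.97)
  Item 0.71 -> new Bin 3
  Item 0.66 -> Bin 2 (now 0.99)
Total bins used = 3

3


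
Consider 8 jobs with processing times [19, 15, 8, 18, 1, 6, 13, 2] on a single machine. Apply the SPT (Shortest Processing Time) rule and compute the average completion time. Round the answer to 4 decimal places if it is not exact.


Sort jobs by processing time (SPT order): [1, 2, 6, 8, 13, 15, 18, 19]
Compute completion times sequentially:
  Job 1: processing = 1, completes at 1
  Job 2: processing = 2, completes at 3
  Job 3: processing = 6, completes at 9
  Job 4: processing = 8, completes at 17
  Job 5: processing = 13, completes at 30
  Job 6: processing = 15, completes at 45
  Job 7: processing = 18, completes at 63
  Job 8: processing = 19, completes at 82
Sum of completion times = 250
Average completion time = 250/8 = 31.25

31.25


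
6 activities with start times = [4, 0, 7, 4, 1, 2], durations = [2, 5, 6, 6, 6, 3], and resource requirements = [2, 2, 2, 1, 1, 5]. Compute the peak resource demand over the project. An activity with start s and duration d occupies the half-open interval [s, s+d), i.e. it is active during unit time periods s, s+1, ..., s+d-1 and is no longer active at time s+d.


Each activity i is active on [start_i, start_i + duration_i).
Compute total resource usage per time slot:
  t=0: active resources = [2], total = 2
  t=1: active resources = [2, 1], total = 3
  t=2: active resources = [2, 1, 5], total = 8
  t=3: active resources = [2, 1, 5], total = 8
  t=4: active resources = [2, 2, 1, 1, 5], total = 11
  t=5: active resources = [2, 1, 1], total = 4
  t=6: active resources = [1, 1], total = 2
  t=7: active resources = [2, 1], total = 3
  t=8: active resources = [2, 1], total = 3
  t=9: active resources = [2, 1], total = 3
  t=10: active resources = [2], total = 2
  t=11: active resources = [2], total = 2
  t=12: active resources = [2], total = 2
Peak resource demand = 11

11


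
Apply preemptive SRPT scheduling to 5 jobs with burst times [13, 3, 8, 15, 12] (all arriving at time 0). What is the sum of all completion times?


Since all jobs arrive at t=0, SRPT equals SPT ordering.
SPT order: [3, 8, 12, 13, 15]
Completion times:
  Job 1: p=3, C=3
  Job 2: p=8, C=11
  Job 3: p=12, C=23
  Job 4: p=13, C=36
  Job 5: p=15, C=51
Total completion time = 3 + 11 + 23 + 36 + 51 = 124

124


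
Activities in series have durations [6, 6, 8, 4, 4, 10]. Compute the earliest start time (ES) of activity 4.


Activity 4 starts after activities 1 through 3 complete.
Predecessor durations: [6, 6, 8]
ES = 6 + 6 + 8 = 20

20


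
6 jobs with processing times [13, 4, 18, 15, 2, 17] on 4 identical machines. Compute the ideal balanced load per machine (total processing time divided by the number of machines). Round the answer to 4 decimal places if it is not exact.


Total processing time = 13 + 4 + 18 + 15 + 2 + 17 = 69
Number of machines = 4
Ideal balanced load = 69 / 4 = 17.25

17.25


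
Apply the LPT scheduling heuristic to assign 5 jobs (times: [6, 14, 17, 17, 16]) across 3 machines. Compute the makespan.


Sort jobs in decreasing order (LPT): [17, 17, 16, 14, 6]
Assign each job to the least loaded machine:
  Machine 1: jobs [17, 6], load = 23
  Machine 2: jobs [17], load = 17
  Machine 3: jobs [16, 14], load = 30
Makespan = max load = 30

30


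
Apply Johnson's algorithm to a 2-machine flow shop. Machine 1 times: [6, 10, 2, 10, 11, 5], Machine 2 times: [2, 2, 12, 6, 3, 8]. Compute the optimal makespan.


Apply Johnson's rule:
  Group 1 (a <= b): [(3, 2, 12), (6, 5, 8)]
  Group 2 (a > b): [(4, 10, 6), (5, 11, 3), (1, 6, 2), (2, 10, 2)]
Optimal job order: [3, 6, 4, 5, 1, 2]
Schedule:
  Job 3: M1 done at 2, M2 done at 14
  Job 6: M1 done at 7, M2 done at 22
  Job 4: M1 done at 17, M2 done at 28
  Job 5: M1 done at 28, M2 done at 31
  Job 1: M1 done at 34, M2 done at 36
  Job 2: M1 done at 44, M2 done at 46
Makespan = 46

46


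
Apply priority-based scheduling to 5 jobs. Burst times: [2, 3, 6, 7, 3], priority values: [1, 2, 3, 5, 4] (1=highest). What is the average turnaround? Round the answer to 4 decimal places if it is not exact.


Sort by priority (ascending = highest first):
Order: [(1, 2), (2, 3), (3, 6), (4, 3), (5, 7)]
Completion times:
  Priority 1, burst=2, C=2
  Priority 2, burst=3, C=5
  Priority 3, burst=6, C=11
  Priority 4, burst=3, C=14
  Priority 5, burst=7, C=21
Average turnaround = 53/5 = 10.6

10.6


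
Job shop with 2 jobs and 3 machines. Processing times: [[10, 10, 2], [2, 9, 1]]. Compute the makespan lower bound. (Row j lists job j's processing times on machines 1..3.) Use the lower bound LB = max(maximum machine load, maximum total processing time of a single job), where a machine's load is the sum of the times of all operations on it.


Machine loads:
  Machine 1: 10 + 2 = 12
  Machine 2: 10 + 9 = 19
  Machine 3: 2 + 1 = 3
Max machine load = 19
Job totals:
  Job 1: 22
  Job 2: 12
Max job total = 22
Lower bound = max(19, 22) = 22

22
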